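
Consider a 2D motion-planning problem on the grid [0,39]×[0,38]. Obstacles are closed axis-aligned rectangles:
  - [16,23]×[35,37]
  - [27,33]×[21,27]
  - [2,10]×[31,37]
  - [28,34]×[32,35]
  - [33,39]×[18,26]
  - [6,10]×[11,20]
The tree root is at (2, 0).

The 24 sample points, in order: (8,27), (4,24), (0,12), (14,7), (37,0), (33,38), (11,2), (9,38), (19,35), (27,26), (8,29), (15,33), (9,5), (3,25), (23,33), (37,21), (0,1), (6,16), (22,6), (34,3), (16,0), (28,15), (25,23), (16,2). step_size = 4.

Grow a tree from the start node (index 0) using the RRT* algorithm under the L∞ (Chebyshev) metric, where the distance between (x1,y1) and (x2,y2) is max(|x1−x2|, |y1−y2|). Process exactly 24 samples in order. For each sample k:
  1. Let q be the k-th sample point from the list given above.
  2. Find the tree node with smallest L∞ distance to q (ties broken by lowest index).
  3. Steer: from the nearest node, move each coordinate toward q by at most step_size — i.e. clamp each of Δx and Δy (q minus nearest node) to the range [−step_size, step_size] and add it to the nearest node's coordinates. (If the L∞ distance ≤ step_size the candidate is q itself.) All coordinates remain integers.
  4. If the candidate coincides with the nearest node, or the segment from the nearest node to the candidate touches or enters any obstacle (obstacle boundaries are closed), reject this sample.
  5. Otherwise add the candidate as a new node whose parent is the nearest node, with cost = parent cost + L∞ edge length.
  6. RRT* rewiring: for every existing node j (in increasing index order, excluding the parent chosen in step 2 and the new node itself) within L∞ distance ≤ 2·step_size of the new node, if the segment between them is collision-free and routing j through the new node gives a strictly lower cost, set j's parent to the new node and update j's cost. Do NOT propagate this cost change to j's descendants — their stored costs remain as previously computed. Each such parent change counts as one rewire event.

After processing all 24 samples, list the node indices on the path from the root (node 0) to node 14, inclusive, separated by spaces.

Path: 0 1 4 5 11 13 14

1. q=(8,27) nearest=0 d=27 new=(6,4) → add node 1 parent=0 cost=4
2. q=(4,24) nearest=1 d=20 new=(4,8) → add node 2 parent=1 cost=8
3. q=(0,12) nearest=2 d=4 new=(0,12) → add node 3 parent=2 cost=12
4. q=(14,7) nearest=1 d=8 new=(10,7) → add node 4 parent=1 cost=8
5. q=(37,0) nearest=4 d=27 new=(14,3) → add node 5 parent=4 cost=12
6. q=(33,38) nearest=2 d=30 new=(8,12) → blocked by [6,10]×[11,20], reject
7. q=(11,2) nearest=5 d=3 new=(11,2) → add node 6 parent=5 cost=15
8. q=(9,38) nearest=3 d=26 new=(4,16) → add node 7 parent=3 cost=16
9. q=(19,35) nearest=7 d=19 new=(8,20) → blocked by [6,10]×[11,20], reject
10. q=(27,26) nearest=4 d=19 new=(14,11) → add node 8 parent=4 cost=12
11. q=(8,29) nearest=7 d=13 new=(8,20) → blocked by [6,10]×[11,20], reject
12. q=(15,33) nearest=7 d=17 new=(8,20) → blocked by [6,10]×[11,20], reject
13. q=(9,5) nearest=4 d=2 new=(9,5) → add node 9 parent=4 cost=10; rewire 6→9 (13<15)
14. q=(3,25) nearest=7 d=9 new=(3,20) → add node 10 parent=7 cost=20
15. q=(23,33) nearest=7 d=19 new=(8,20) → blocked by [6,10]×[11,20], reject
16. q=(37,21) nearest=5 d=23 new=(18,7) → add node 11 parent=5 cost=16
17. q=(0,1) nearest=0 d=2 new=(0,1) → add node 12 parent=0 cost=2
18. q=(6,16) nearest=7 d=2 new=(6,16) → blocked by [6,10]×[11,20], reject
19. q=(22,6) nearest=11 d=4 new=(22,6) → add node 13 parent=11 cost=20
20. q=(34,3) nearest=13 d=12 new=(26,3) → add node 14 parent=13 cost=24
21. q=(16,0) nearest=5 d=3 new=(16,0) → add node 15 parent=5 cost=15
22. q=(28,15) nearest=13 d=9 new=(26,10) → add node 16 parent=13 cost=24
23. q=(25,23) nearest=8 d=12 new=(18,15) → add node 17 parent=8 cost=16
24. q=(16,2) nearest=5 d=2 new=(16,2) → add node 18 parent=5 cost=14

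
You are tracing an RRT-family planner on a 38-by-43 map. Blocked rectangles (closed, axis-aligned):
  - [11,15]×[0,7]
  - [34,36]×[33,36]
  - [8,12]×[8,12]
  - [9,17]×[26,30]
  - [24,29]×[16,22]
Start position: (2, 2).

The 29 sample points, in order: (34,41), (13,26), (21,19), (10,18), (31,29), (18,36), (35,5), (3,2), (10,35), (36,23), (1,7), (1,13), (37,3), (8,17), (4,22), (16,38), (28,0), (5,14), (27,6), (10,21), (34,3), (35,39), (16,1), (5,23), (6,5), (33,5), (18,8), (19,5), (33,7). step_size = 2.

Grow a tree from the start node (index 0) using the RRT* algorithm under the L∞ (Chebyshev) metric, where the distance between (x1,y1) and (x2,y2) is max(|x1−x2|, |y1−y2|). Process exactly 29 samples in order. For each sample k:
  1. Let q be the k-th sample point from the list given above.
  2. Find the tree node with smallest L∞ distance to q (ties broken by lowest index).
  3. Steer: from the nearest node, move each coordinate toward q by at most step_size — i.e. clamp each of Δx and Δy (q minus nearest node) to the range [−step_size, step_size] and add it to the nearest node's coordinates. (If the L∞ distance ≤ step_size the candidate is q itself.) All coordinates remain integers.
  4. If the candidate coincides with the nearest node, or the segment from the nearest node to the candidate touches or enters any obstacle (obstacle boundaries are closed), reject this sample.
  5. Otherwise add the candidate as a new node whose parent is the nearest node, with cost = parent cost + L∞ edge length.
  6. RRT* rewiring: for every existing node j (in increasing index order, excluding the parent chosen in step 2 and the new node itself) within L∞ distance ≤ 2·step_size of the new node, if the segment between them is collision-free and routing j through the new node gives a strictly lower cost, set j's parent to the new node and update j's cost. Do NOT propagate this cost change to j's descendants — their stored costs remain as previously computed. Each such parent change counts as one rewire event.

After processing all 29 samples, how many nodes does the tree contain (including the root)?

1. q=(34,41) nearest=0 d=39 new=(4,4) → add node 1 parent=0 cost=2
2. q=(13,26) nearest=1 d=22 new=(6,6) → add node 2 parent=1 cost=4
3. q=(21,19) nearest=2 d=15 new=(8,8) → blocked by [8,12]×[8,12], reject
4. q=(10,18) nearest=2 d=12 new=(8,8) → blocked by [8,12]×[8,12], reject
5. q=(31,29) nearest=2 d=25 new=(8,8) → blocked by [8,12]×[8,12], reject
6. q=(18,36) nearest=2 d=30 new=(8,8) → blocked by [8,12]×[8,12], reject
7. q=(35,5) nearest=2 d=29 new=(8,5) → add node 3 parent=2 cost=6
8. q=(3,2) nearest=0 d=1 new=(3,2) → add node 4 parent=0 cost=1
9. q=(10,35) nearest=2 d=29 new=(8,8) → blocked by [8,12]×[8,12], reject
10. q=(36,23) nearest=3 d=28 new=(10,7) → add node 5 parent=3 cost=8
11. q=(1,7) nearest=1 d=3 new=(2,6) → add node 6 parent=1 cost=4
12. q=(1,13) nearest=2 d=7 new=(4,8) → add node 7 parent=2 cost=6
13. q=(37,3) nearest=5 d=27 new=(12,5) → blocked by [11,15]×[0,7], reject
14. q=(8,17) nearest=7 d=9 new=(6,10) → add node 8 parent=7 cost=8
15. q=(4,22) nearest=8 d=12 new=(4,12) → add node 9 parent=8 cost=10
16. q=(16,38) nearest=9 d=26 new=(6,14) → add node 10 parent=9 cost=12
17. q=(28,0) nearest=5 d=18 new=(12,5) → blocked by [11,15]×[0,7], reject
18. q=(5,14) nearest=10 d=1 new=(5,14) → add node 11 parent=10 cost=13
19. q=(27,6) nearest=5 d=17 new=(12,6) → blocked by [11,15]×[0,7], reject
20. q=(10,21) nearest=10 d=7 new=(8,16) → add node 12 parent=10 cost=14
21. q=(34,3) nearest=5 d=24 new=(12,5) → blocked by [11,15]×[0,7], reject
22. q=(35,39) nearest=12 d=27 new=(10,18) → add node 13 parent=12 cost=16
23. q=(16,1) nearest=5 d=6 new=(12,5) → blocked by [11,15]×[0,7], reject
24. q=(5,23) nearest=13 d=5 new=(8,20) → add node 14 parent=13 cost=18
25. q=(6,5) nearest=2 d=1 new=(6,5) → add node 15 parent=2 cost=5
26. q=(33,5) nearest=5 d=23 new=(12,5) → blocked by [11,15]×[0,7], reject
27. q=(18,8) nearest=5 d=8 new=(12,8) → blocked by [8,12]×[8,12], reject
28. q=(19,5) nearest=5 d=9 new=(12,5) → blocked by [11,15]×[0,7], reject
29. q=(33,7) nearest=5 d=23 new=(12,7) → blocked by [11,15]×[0,7], reject

Node count: 16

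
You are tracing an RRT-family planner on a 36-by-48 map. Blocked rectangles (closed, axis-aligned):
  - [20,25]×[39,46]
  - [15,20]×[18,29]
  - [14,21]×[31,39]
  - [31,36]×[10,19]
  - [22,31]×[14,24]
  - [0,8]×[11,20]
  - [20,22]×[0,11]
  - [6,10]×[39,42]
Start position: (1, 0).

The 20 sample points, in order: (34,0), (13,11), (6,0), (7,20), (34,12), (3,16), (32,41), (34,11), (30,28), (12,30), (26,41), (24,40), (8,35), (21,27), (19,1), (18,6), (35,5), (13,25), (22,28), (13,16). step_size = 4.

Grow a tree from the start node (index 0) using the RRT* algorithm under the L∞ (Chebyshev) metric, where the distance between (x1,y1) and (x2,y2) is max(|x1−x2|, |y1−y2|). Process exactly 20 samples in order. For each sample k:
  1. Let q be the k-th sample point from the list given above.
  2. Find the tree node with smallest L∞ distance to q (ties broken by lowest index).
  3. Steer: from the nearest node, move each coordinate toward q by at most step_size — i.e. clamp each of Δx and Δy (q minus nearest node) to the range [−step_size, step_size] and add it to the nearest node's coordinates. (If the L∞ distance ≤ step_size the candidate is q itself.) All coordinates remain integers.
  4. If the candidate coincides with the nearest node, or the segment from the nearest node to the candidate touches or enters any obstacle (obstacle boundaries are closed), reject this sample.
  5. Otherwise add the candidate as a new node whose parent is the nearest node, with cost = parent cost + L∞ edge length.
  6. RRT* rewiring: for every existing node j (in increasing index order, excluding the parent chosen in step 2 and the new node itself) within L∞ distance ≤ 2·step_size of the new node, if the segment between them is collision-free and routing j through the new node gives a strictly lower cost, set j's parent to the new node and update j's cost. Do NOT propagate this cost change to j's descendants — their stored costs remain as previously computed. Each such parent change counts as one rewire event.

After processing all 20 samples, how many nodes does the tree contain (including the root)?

1. q=(34,0) nearest=0 d=33 new=(5,0) → add node 1 parent=0 cost=4
2. q=(13,11) nearest=1 d=11 new=(9,4) → add node 2 parent=1 cost=8
3. q=(6,0) nearest=1 d=1 new=(6,0) → add node 3 parent=1 cost=5
4. q=(7,20) nearest=2 d=16 new=(7,8) → add node 4 parent=2 cost=12
5. q=(34,12) nearest=2 d=25 new=(13,8) → add node 5 parent=2 cost=12
6. q=(3,16) nearest=4 d=8 new=(3,12) → blocked by [0,8]×[11,20], reject
7. q=(32,41) nearest=4 d=33 new=(11,12) → add node 6 parent=4 cost=16
8. q=(34,11) nearest=5 d=21 new=(17,11) → add node 7 parent=5 cost=16
9. q=(30,28) nearest=7 d=17 new=(21,15) → add node 8 parent=7 cost=20
10. q=(12,30) nearest=8 d=15 new=(17,19) → blocked by [15,20]×[18,29], reject
11. q=(26,41) nearest=8 d=26 new=(25,19) → blocked by [22,31]×[14,24], reject
12. q=(24,40) nearest=8 d=25 new=(24,19) → blocked by [22,31]×[14,24], reject
13. q=(8,35) nearest=8 d=20 new=(17,19) → blocked by [15,20]×[18,29], reject
14. q=(21,27) nearest=8 d=12 new=(21,19) → add node 9 parent=8 cost=24
15. q=(19,1) nearest=5 d=7 new=(17,4) → add node 10 parent=5 cost=16
16. q=(18,6) nearest=10 d=2 new=(18,6) → add node 11 parent=10 cost=18
17. q=(35,5) nearest=8 d=14 new=(25,11) → blocked by [22,31]×[14,24], reject
18. q=(13,25) nearest=9 d=8 new=(17,23) → blocked by [15,20]×[18,29], reject
19. q=(22,28) nearest=9 d=9 new=(22,23) → blocked by [22,31]×[14,24], reject
20. q=(13,16) nearest=6 d=4 new=(13,16) → add node 12 parent=6 cost=20

Node count: 13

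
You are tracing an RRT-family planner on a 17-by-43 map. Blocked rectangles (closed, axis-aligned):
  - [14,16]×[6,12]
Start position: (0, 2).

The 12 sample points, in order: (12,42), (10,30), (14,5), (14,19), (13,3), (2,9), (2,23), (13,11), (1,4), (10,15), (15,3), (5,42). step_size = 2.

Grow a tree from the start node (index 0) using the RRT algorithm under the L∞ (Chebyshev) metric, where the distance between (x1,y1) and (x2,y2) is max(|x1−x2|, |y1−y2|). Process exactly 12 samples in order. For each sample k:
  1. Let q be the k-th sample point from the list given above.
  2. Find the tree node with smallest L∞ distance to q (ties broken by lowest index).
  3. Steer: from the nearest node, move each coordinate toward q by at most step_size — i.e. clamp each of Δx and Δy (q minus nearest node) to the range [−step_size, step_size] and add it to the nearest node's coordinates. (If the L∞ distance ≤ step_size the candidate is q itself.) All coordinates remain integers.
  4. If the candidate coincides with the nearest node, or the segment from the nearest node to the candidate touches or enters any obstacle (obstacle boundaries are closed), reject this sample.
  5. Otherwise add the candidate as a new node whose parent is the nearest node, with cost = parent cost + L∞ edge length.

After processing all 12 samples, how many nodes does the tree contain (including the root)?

1. q=(12,42) nearest=0 d=40 new=(2,4) → add node 1 parent=0 cost=2
2. q=(10,30) nearest=1 d=26 new=(4,6) → add node 2 parent=1 cost=4
3. q=(14,5) nearest=2 d=10 new=(6,5) → add node 3 parent=2 cost=6
4. q=(14,19) nearest=2 d=13 new=(6,8) → add node 4 parent=2 cost=6
5. q=(13,3) nearest=3 d=7 new=(8,3) → add node 5 parent=3 cost=8
6. q=(2,9) nearest=2 d=3 new=(2,8) → add node 6 parent=2 cost=6
7. q=(2,23) nearest=4 d=15 new=(4,10) → add node 7 parent=4 cost=8
8. q=(13,11) nearest=3 d=7 new=(8,7) → add node 8 parent=3 cost=8
9. q=(1,4) nearest=1 d=1 new=(1,4) → add node 9 parent=1 cost=3
10. q=(10,15) nearest=7 d=6 new=(6,12) → add node 10 parent=7 cost=10
11. q=(15,3) nearest=5 d=7 new=(10,3) → add node 11 parent=5 cost=10
12. q=(5,42) nearest=10 d=30 new=(5,14) → add node 12 parent=10 cost=12

Node count: 13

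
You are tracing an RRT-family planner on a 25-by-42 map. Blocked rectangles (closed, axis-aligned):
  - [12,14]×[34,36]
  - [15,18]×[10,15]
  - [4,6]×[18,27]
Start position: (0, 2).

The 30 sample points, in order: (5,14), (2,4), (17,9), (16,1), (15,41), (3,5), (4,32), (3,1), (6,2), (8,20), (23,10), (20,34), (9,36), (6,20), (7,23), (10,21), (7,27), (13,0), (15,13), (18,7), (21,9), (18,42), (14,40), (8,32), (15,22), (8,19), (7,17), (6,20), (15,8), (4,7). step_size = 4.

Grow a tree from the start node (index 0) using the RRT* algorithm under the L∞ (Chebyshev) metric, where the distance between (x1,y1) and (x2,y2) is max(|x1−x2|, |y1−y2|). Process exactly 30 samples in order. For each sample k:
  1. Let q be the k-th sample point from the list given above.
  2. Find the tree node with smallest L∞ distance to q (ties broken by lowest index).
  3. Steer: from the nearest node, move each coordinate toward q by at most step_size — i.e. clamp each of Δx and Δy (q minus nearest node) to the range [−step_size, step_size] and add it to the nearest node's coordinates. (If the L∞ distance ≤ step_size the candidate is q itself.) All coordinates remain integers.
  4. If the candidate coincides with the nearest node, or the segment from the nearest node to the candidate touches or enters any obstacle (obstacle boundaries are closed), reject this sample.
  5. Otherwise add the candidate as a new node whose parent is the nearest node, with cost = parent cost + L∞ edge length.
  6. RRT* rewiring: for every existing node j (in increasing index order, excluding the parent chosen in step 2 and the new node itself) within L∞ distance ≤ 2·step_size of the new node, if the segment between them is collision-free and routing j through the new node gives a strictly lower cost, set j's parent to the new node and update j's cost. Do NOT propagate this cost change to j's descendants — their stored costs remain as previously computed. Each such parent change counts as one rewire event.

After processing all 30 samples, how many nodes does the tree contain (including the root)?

1. q=(5,14) nearest=0 d=12 new=(4,6) → add node 1 parent=0 cost=4
2. q=(2,4) nearest=0 d=2 new=(2,4) → add node 2 parent=0 cost=2
3. q=(17,9) nearest=1 d=13 new=(8,9) → add node 3 parent=1 cost=8
4. q=(16,1) nearest=3 d=8 new=(12,5) → add node 4 parent=3 cost=12
5. q=(15,41) nearest=3 d=32 new=(12,13) → add node 5 parent=3 cost=12
6. q=(3,5) nearest=1 d=1 new=(3,5) → add node 6 parent=1 cost=5
7. q=(4,32) nearest=5 d=19 new=(8,17) → add node 7 parent=5 cost=16
8. q=(3,1) nearest=0 d=3 new=(3,1) → add node 8 parent=0 cost=3
9. q=(6,2) nearest=6 d=3 new=(6,2) → add node 9 parent=6 cost=8
10. q=(8,20) nearest=7 d=3 new=(8,20) → add node 10 parent=7 cost=19
11. q=(23,10) nearest=4 d=11 new=(16,9) → add node 11 parent=4 cost=16
12. q=(20,34) nearest=10 d=14 new=(12,24) → add node 12 parent=10 cost=23
13. q=(9,36) nearest=12 d=12 new=(9,28) → add node 13 parent=12 cost=27
14. q=(6,20) nearest=10 d=2 new=(6,20) → blocked by [4,6]×[18,27], reject
15. q=(7,23) nearest=10 d=3 new=(7,23) → add node 14 parent=10 cost=22
16. q=(10,21) nearest=10 d=2 new=(10,21) → add node 15 parent=10 cost=21
17. q=(7,27) nearest=13 d=2 new=(7,27) → add node 16 parent=13 cost=29
18. q=(13,0) nearest=4 d=5 new=(13,1) → add node 17 parent=4 cost=16
19. q=(15,13) nearest=5 d=3 new=(15,13) → blocked by [15,18]×[10,15], reject
20. q=(18,7) nearest=11 d=2 new=(18,7) → add node 18 parent=11 cost=18
21. q=(21,9) nearest=18 d=3 new=(21,9) → add node 19 parent=18 cost=21
22. q=(18,42) nearest=13 d=14 new=(13,32) → add node 20 parent=13 cost=31
23. q=(14,40) nearest=20 d=8 new=(14,36) → blocked by [12,14]×[34,36], reject
24. q=(8,32) nearest=13 d=4 new=(8,32) → add node 21 parent=13 cost=31
25. q=(15,22) nearest=12 d=3 new=(15,22) → add node 22 parent=12 cost=26
26. q=(8,19) nearest=10 d=1 new=(8,19) → add node 23 parent=10 cost=20; rewire 16→23 (28<29)
27. q=(7,17) nearest=7 d=1 new=(7,17) → add node 24 parent=7 cost=17; rewire 22→24 (25<26); rewire 23→24 (19<20)
28. q=(6,20) nearest=10 d=2 new=(6,20) → blocked by [4,6]×[18,27], reject
29. q=(15,8) nearest=11 d=1 new=(15,8) → add node 25 parent=11 cost=17
30. q=(4,7) nearest=1 d=1 new=(4,7) → add node 26 parent=1 cost=5

Node count: 27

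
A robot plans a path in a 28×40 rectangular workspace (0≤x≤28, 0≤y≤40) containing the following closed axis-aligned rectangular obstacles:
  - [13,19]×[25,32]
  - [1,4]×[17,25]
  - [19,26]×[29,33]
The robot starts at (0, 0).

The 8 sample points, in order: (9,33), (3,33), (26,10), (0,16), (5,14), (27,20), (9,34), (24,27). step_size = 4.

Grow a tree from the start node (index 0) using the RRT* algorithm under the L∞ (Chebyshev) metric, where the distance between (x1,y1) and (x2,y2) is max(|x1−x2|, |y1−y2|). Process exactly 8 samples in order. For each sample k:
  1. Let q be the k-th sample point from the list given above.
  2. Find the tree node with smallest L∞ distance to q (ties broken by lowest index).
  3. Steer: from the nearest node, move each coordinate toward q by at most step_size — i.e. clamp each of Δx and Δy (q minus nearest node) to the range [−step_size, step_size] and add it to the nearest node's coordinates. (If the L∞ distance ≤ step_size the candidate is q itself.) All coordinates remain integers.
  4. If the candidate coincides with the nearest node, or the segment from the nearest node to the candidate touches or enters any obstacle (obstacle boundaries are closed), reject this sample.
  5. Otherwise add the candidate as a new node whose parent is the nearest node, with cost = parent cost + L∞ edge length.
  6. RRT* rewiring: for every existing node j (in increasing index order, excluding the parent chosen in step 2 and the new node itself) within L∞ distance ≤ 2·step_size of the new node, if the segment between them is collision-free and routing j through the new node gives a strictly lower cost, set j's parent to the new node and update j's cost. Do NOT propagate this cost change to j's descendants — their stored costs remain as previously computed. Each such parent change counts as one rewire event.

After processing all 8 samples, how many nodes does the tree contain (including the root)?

1. q=(9,33) nearest=0 d=33 new=(4,4) → add node 1 parent=0 cost=4
2. q=(3,33) nearest=1 d=29 new=(3,8) → add node 2 parent=1 cost=8
3. q=(26,10) nearest=1 d=22 new=(8,8) → add node 3 parent=1 cost=8
4. q=(0,16) nearest=2 d=8 new=(0,12) → add node 4 parent=2 cost=12
5. q=(5,14) nearest=4 d=5 new=(4,14) → add node 5 parent=4 cost=16
6. q=(27,20) nearest=3 d=19 new=(12,12) → add node 6 parent=3 cost=12
7. q=(9,34) nearest=5 d=20 new=(8,18) → add node 7 parent=5 cost=20
8. q=(24,27) nearest=6 d=15 new=(16,16) → add node 8 parent=6 cost=16

Node count: 9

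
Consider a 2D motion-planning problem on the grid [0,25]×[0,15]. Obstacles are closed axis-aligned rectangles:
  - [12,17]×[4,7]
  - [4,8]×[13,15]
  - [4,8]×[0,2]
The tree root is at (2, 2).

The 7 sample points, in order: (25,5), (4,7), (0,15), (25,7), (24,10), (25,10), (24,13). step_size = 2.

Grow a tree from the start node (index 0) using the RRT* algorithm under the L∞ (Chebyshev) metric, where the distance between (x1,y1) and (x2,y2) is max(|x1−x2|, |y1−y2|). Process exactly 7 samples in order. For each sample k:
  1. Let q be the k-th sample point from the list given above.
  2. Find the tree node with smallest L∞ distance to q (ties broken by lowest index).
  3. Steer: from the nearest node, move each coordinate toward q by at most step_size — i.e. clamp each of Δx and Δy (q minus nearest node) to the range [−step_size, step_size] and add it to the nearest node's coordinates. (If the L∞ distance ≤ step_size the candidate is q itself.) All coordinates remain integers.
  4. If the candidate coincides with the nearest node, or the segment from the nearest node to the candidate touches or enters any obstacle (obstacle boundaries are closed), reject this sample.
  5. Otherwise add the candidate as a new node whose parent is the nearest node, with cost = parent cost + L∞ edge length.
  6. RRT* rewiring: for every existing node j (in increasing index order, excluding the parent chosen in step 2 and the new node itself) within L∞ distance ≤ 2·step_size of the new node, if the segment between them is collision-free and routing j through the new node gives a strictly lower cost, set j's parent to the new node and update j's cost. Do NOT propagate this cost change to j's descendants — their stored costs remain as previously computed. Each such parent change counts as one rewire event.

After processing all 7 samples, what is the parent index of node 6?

Parent of node 6: 5

1. q=(25,5) nearest=0 d=23 new=(4,4) → add node 1 parent=0 cost=2
2. q=(4,7) nearest=1 d=3 new=(4,6) → add node 2 parent=1 cost=4
3. q=(0,15) nearest=2 d=9 new=(2,8) → add node 3 parent=2 cost=6
4. q=(25,7) nearest=1 d=21 new=(6,6) → add node 4 parent=1 cost=4
5. q=(24,10) nearest=4 d=18 new=(8,8) → add node 5 parent=4 cost=6
6. q=(25,10) nearest=5 d=17 new=(10,10) → add node 6 parent=5 cost=8
7. q=(24,13) nearest=6 d=14 new=(12,12) → add node 7 parent=6 cost=10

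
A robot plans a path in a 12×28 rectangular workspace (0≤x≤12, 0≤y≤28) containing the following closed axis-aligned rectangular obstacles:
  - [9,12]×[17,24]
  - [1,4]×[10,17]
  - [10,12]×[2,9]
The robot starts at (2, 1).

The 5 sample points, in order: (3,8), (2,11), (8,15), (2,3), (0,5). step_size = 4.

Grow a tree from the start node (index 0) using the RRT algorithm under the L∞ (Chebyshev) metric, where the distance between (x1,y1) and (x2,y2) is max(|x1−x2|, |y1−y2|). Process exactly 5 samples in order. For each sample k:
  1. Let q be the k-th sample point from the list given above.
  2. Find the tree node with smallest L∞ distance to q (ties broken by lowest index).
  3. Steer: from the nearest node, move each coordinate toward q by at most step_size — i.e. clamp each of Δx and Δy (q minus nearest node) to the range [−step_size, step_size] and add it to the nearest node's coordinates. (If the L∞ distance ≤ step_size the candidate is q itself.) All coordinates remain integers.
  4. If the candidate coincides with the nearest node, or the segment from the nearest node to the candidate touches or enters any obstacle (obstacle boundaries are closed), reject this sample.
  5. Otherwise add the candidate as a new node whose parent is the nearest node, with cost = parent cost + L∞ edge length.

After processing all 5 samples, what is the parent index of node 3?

1. q=(3,8) nearest=0 d=7 new=(3,5) → add node 1 parent=0 cost=4
2. q=(2,11) nearest=1 d=6 new=(2,9) → add node 2 parent=1 cost=8
3. q=(8,15) nearest=2 d=6 new=(6,13) → blocked by [1,4]×[10,17], reject
4. q=(2,3) nearest=0 d=2 new=(2,3) → add node 3 parent=0 cost=2
5. q=(0,5) nearest=3 d=2 new=(0,5) → add node 4 parent=3 cost=4

Parent of node 3: 0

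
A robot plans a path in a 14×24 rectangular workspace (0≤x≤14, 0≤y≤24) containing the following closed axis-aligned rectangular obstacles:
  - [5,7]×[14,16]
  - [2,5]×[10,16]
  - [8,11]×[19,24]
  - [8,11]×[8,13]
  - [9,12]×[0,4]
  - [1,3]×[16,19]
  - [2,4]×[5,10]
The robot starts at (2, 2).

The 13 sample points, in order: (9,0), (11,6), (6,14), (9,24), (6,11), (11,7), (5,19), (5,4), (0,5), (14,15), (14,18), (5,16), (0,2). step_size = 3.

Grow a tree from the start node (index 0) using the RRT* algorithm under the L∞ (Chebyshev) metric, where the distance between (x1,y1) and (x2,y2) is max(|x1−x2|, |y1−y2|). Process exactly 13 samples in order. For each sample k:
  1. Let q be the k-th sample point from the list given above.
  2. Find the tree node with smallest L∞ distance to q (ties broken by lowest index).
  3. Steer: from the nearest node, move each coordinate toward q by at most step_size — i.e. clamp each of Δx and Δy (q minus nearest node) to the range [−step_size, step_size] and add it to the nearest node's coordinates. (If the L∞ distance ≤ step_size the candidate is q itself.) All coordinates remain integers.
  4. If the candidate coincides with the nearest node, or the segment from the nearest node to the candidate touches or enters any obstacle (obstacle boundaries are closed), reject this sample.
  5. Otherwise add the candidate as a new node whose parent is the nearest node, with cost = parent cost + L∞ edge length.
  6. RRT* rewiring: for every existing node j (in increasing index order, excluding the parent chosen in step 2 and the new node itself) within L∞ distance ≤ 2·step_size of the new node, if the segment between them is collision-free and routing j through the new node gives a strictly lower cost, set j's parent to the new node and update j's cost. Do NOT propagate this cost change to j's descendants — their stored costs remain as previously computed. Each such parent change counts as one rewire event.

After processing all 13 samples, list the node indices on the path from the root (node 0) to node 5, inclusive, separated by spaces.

1. q=(9,0) nearest=0 d=7 new=(5,0) → add node 1 parent=0 cost=3
2. q=(11,6) nearest=1 d=6 new=(8,3) → add node 2 parent=1 cost=6
3. q=(6,14) nearest=2 d=11 new=(6,6) → add node 3 parent=2 cost=9
4. q=(9,24) nearest=3 d=18 new=(9,9) → blocked by [8,11]×[8,13], reject
5. q=(6,11) nearest=3 d=5 new=(6,9) → add node 4 parent=3 cost=12
6. q=(11,7) nearest=2 d=4 new=(11,6) → blocked by [9,12]×[0,4], reject
7. q=(5,19) nearest=4 d=10 new=(5,12) → blocked by [2,5]×[10,16], reject
8. q=(5,4) nearest=3 d=2 new=(5,4) → add node 5 parent=3 cost=11
9. q=(0,5) nearest=0 d=3 new=(0,5) → add node 6 parent=0 cost=3; rewire 5→6 (8<11)
10. q=(14,15) nearest=4 d=8 new=(9,12) → blocked by [8,11]×[8,13], reject
11. q=(14,18) nearest=4 d=9 new=(9,12) → blocked by [8,11]×[8,13], reject
12. q=(5,16) nearest=4 d=7 new=(5,12) → blocked by [2,5]×[10,16], reject
13. q=(0,2) nearest=0 d=2 new=(0,2) → add node 7 parent=0 cost=2; rewire 3→7 (8<9); rewire 5→7 (7<8)

Path: 0 7 5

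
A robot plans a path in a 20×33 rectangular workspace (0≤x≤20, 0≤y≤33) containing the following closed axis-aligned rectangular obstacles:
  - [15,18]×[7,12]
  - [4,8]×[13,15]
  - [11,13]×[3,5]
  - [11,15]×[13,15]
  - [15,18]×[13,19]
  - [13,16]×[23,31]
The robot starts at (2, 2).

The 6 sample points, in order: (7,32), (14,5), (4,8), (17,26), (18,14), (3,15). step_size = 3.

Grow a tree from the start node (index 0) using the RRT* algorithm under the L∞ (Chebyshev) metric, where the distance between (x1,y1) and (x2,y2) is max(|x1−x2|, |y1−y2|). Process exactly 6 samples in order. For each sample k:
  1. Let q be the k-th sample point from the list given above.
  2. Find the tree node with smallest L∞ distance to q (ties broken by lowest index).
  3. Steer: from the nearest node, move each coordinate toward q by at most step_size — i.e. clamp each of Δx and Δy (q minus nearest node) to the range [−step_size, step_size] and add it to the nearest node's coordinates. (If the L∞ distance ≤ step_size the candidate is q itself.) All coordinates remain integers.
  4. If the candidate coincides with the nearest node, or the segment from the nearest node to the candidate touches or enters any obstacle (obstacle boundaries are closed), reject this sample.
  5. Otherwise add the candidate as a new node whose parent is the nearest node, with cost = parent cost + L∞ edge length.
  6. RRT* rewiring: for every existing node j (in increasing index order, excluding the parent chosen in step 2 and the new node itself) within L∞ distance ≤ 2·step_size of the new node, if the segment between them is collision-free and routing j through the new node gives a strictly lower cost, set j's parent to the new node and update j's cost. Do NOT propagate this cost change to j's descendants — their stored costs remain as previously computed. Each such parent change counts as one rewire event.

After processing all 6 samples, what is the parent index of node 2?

Parent of node 2: 1

1. q=(7,32) nearest=0 d=30 new=(5,5) → add node 1 parent=0 cost=3
2. q=(14,5) nearest=1 d=9 new=(8,5) → add node 2 parent=1 cost=6
3. q=(4,8) nearest=1 d=3 new=(4,8) → add node 3 parent=1 cost=6
4. q=(17,26) nearest=3 d=18 new=(7,11) → add node 4 parent=3 cost=9
5. q=(18,14) nearest=2 d=10 new=(11,8) → add node 5 parent=2 cost=9
6. q=(3,15) nearest=4 d=4 new=(4,14) → blocked by [4,8]×[13,15], reject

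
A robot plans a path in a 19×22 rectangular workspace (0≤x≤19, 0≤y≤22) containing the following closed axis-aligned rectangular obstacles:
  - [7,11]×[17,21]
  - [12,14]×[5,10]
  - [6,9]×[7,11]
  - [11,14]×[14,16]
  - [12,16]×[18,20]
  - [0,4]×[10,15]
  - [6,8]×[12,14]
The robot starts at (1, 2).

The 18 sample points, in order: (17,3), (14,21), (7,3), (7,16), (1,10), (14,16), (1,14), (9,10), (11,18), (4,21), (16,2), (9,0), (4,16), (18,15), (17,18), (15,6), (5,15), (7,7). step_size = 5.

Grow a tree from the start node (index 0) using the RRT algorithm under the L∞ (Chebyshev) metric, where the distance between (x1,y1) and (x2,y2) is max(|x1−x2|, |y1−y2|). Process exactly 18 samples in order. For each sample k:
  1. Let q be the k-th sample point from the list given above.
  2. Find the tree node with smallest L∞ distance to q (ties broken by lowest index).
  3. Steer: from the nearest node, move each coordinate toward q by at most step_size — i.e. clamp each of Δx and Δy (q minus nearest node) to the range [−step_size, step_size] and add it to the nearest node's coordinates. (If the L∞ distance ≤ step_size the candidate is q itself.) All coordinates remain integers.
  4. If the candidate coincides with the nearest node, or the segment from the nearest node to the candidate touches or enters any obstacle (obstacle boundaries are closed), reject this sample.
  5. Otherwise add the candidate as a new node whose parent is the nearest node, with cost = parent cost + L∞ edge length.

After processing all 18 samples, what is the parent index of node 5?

1. q=(17,3) nearest=0 d=16 new=(6,3) → add node 1 parent=0 cost=5
2. q=(14,21) nearest=1 d=18 new=(11,8) → add node 2 parent=1 cost=10
3. q=(7,3) nearest=1 d=1 new=(7,3) → add node 3 parent=1 cost=6
4. q=(7,16) nearest=2 d=8 new=(7,13) → blocked by [6,9]×[7,11], reject
5. q=(1,10) nearest=1 d=7 new=(1,8) → add node 4 parent=1 cost=10
6. q=(14,16) nearest=2 d=8 new=(14,13) → blocked by [12,14]×[5,10], reject
7. q=(1,14) nearest=4 d=6 new=(1,13) → blocked by [0,4]×[10,15], reject
8. q=(9,10) nearest=2 d=2 new=(9,10) → blocked by [6,9]×[7,11], reject
9. q=(11,18) nearest=2 d=10 new=(11,13) → add node 5 parent=2 cost=15
10. q=(4,21) nearest=5 d=8 new=(6,18) → blocked by [7,11]×[17,21], reject
11. q=(16,2) nearest=2 d=6 new=(16,3) → blocked by [12,14]×[5,10], reject
12. q=(9,0) nearest=1 d=3 new=(9,0) → add node 6 parent=1 cost=8
13. q=(4,16) nearest=5 d=7 new=(6,16) → add node 7 parent=5 cost=20
14. q=(18,15) nearest=2 d=7 new=(16,13) → blocked by [12,14]×[5,10], reject
15. q=(17,18) nearest=5 d=6 new=(16,18) → blocked by [11,14]×[14,16], reject
16. q=(15,6) nearest=2 d=4 new=(15,6) → blocked by [12,14]×[5,10], reject
17. q=(5,15) nearest=7 d=1 new=(5,15) → add node 8 parent=7 cost=21
18. q=(7,7) nearest=1 d=4 new=(7,7) → blocked by [6,9]×[7,11], reject

Parent of node 5: 2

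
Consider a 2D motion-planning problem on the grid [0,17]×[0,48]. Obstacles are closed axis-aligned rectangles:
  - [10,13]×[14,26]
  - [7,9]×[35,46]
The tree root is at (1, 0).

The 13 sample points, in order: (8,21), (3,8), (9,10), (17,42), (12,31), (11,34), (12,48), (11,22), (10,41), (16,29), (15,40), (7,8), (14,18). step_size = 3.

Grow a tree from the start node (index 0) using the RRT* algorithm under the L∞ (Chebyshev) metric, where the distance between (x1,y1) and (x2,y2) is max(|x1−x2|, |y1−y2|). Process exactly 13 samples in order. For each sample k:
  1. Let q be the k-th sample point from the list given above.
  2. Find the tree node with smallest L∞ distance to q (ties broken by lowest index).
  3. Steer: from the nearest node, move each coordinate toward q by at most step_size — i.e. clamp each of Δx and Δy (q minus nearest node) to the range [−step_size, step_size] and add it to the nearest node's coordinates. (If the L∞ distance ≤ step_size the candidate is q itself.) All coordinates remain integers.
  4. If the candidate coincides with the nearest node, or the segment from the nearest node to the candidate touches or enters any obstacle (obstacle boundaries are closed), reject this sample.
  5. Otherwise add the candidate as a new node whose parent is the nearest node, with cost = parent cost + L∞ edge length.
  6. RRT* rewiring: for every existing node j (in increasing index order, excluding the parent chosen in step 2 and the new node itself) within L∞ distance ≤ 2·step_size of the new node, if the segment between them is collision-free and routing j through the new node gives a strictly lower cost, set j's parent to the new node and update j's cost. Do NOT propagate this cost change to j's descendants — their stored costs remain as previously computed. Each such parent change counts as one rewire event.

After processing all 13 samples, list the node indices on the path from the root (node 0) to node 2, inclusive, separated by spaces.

1. q=(8,21) nearest=0 d=21 new=(4,3) → add node 1 parent=0 cost=3
2. q=(3,8) nearest=1 d=5 new=(3,6) → add node 2 parent=1 cost=6
3. q=(9,10) nearest=2 d=6 new=(6,9) → add node 3 parent=2 cost=9
4. q=(17,42) nearest=3 d=33 new=(9,12) → add node 4 parent=3 cost=12
5. q=(12,31) nearest=4 d=19 new=(12,15) → blocked by [10,13]×[14,26], reject
6. q=(11,34) nearest=4 d=22 new=(11,15) → blocked by [10,13]×[14,26], reject
7. q=(12,48) nearest=4 d=36 new=(12,15) → blocked by [10,13]×[14,26], reject
8. q=(11,22) nearest=4 d=10 new=(11,15) → blocked by [10,13]×[14,26], reject
9. q=(10,41) nearest=4 d=29 new=(10,15) → blocked by [10,13]×[14,26], reject
10. q=(16,29) nearest=4 d=17 new=(12,15) → blocked by [10,13]×[14,26], reject
11. q=(15,40) nearest=4 d=28 new=(12,15) → blocked by [10,13]×[14,26], reject
12. q=(7,8) nearest=3 d=1 new=(7,8) → add node 5 parent=3 cost=10
13. q=(14,18) nearest=4 d=6 new=(12,15) → blocked by [10,13]×[14,26], reject

Path: 0 1 2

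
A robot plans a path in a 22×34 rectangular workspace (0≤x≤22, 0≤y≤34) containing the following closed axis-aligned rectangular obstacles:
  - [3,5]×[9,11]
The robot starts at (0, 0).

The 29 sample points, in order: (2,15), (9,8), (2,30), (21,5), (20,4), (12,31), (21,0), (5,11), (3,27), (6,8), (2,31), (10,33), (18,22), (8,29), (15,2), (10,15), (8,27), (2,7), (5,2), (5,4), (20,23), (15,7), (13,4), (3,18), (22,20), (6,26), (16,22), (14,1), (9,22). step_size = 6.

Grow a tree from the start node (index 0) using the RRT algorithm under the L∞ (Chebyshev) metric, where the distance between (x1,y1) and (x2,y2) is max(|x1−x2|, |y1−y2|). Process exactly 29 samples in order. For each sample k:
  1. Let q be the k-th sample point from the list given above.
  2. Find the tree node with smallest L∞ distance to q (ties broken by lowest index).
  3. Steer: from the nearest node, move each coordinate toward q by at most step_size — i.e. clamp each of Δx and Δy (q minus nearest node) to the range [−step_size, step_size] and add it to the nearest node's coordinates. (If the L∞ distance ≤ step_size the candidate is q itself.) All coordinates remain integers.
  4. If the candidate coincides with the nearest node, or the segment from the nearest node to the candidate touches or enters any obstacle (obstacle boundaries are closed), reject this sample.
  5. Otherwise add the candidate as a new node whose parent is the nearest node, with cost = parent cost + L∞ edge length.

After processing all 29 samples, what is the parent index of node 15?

Parent of node 15: 12

1. q=(2,15) nearest=0 d=15 new=(2,6) → add node 1 parent=0 cost=6
2. q=(9,8) nearest=1 d=7 new=(8,8) → add node 2 parent=1 cost=12
3. q=(2,30) nearest=2 d=22 new=(2,14) → blocked by [3,5]×[9,11], reject
4. q=(21,5) nearest=2 d=13 new=(14,5) → add node 3 parent=2 cost=18
5. q=(20,4) nearest=3 d=6 new=(20,4) → add node 4 parent=3 cost=24
6. q=(12,31) nearest=2 d=23 new=(12,14) → add node 5 parent=2 cost=18
7. q=(21,0) nearest=4 d=4 new=(21,0) → add node 6 parent=4 cost=28
8. q=(5,11) nearest=2 d=3 new=(5,11) → blocked by [3,5]×[9,11], reject
9. q=(3,27) nearest=5 d=13 new=(6,20) → add node 7 parent=5 cost=24
10. q=(6,8) nearest=2 d=2 new=(6,8) → add node 8 parent=2 cost=14
11. q=(2,31) nearest=7 d=11 new=(2,26) → add node 9 parent=7 cost=30
12. q=(10,33) nearest=9 d=8 new=(8,32) → add node 10 parent=9 cost=36
13. q=(18,22) nearest=5 d=8 new=(18,20) → add node 11 parent=5 cost=24
14. q=(8,29) nearest=10 d=3 new=(8,29) → add node 12 parent=10 cost=39
15. q=(15,2) nearest=3 d=3 new=(15,2) → add node 13 parent=3 cost=21
16. q=(10,15) nearest=5 d=2 new=(10,15) → add node 14 parent=5 cost=20
17. q=(8,27) nearest=12 d=2 new=(8,27) → add node 15 parent=12 cost=41
18. q=(2,7) nearest=1 d=1 new=(2,7) → add node 16 parent=1 cost=7
19. q=(5,2) nearest=1 d=4 new=(5,2) → add node 17 parent=1 cost=10
20. q=(5,4) nearest=17 d=2 new=(5,4) → add node 18 parent=17 cost=12
21. q=(20,23) nearest=11 d=3 new=(20,23) → add node 19 parent=11 cost=27
22. q=(15,7) nearest=3 d=2 new=(15,7) → add node 20 parent=3 cost=20
23. q=(13,4) nearest=3 d=1 new=(13,4) → add node 21 parent=3 cost=19
24. q=(3,18) nearest=7 d=3 new=(3,18) → add node 22 parent=7 cost=27
25. q=(22,20) nearest=19 d=3 new=(22,20) → add node 23 parent=19 cost=30
26. q=(6,26) nearest=15 d=2 new=(6,26) → add node 24 parent=15 cost=43
27. q=(16,22) nearest=11 d=2 new=(16,22) → add node 25 parent=11 cost=26
28. q=(14,1) nearest=13 d=1 new=(14,1) → add node 26 parent=13 cost=22
29. q=(9,22) nearest=7 d=3 new=(9,22) → add node 27 parent=7 cost=27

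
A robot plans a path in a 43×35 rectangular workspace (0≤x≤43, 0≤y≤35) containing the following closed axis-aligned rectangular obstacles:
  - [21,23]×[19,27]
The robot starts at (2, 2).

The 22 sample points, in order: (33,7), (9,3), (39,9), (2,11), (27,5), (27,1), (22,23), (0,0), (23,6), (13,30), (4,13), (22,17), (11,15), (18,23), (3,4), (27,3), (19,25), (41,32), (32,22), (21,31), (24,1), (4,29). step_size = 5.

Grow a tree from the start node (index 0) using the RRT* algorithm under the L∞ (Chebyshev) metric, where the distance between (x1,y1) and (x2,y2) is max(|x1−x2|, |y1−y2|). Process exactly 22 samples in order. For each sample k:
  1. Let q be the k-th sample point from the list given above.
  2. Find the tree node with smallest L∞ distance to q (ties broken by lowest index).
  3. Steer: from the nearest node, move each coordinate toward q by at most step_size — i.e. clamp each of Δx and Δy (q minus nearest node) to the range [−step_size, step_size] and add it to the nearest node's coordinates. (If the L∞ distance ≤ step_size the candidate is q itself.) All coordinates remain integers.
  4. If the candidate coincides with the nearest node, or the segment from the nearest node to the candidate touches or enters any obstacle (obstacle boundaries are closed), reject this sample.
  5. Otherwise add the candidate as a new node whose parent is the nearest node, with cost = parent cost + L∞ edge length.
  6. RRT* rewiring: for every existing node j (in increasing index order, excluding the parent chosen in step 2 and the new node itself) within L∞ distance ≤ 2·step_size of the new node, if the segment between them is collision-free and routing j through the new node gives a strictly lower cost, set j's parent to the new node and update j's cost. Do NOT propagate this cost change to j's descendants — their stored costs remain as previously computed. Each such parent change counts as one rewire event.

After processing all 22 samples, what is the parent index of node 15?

1. q=(33,7) nearest=0 d=31 new=(7,7) → add node 1 parent=0 cost=5
2. q=(9,3) nearest=1 d=4 new=(9,3) → add node 2 parent=1 cost=9
3. q=(39,9) nearest=2 d=30 new=(14,8) → add node 3 parent=2 cost=14
4. q=(2,11) nearest=1 d=5 new=(2,11) → add node 4 parent=1 cost=10
5. q=(27,5) nearest=3 d=13 new=(19,5) → add node 5 parent=3 cost=19
6. q=(27,1) nearest=5 d=8 new=(24,1) → add node 6 parent=5 cost=24
7. q=(22,23) nearest=3 d=15 new=(19,13) → add node 7 parent=3 cost=19
8. q=(0,0) nearest=0 d=2 new=(0,0) → add node 8 parent=0 cost=2
9. q=(23,6) nearest=5 d=4 new=(23,6) → add node 9 parent=5 cost=23
10. q=(13,30) nearest=7 d=17 new=(14,18) → add node 10 parent=7 cost=24
11. q=(4,13) nearest=4 d=2 new=(4,13) → add node 11 parent=4 cost=12; rewire 10→11 (22<24)
12. q=(22,17) nearest=7 d=4 new=(22,17) → add node 12 parent=7 cost=23
13. q=(11,15) nearest=10 d=3 new=(11,15) → add node 13 parent=10 cost=25
14. q=(18,23) nearest=10 d=5 new=(18,23) → add node 14 parent=10 cost=27
15. q=(3,4) nearest=0 d=2 new=(3,4) → add node 15 parent=0 cost=2; rewire 2→15 (8<9); rewire 4→15 (9<10); rewire 11→15 (11<12)
16. q=(27,3) nearest=6 d=3 new=(27,3) → add node 16 parent=6 cost=27
17. q=(19,25) nearest=14 d=2 new=(19,25) → add node 17 parent=14 cost=29
18. q=(41,32) nearest=12 d=19 new=(27,22) → add node 18 parent=12 cost=28
19. q=(32,22) nearest=18 d=5 new=(32,22) → add node 19 parent=18 cost=33
20. q=(21,31) nearest=17 d=6 new=(21,30) → add node 20 parent=17 cost=34
21. q=(24,1) nearest=6 d=0 → coincident, reject
22. q=(4,29) nearest=10 d=11 new=(9,23) → add node 21 parent=10 cost=27

Parent of node 15: 0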